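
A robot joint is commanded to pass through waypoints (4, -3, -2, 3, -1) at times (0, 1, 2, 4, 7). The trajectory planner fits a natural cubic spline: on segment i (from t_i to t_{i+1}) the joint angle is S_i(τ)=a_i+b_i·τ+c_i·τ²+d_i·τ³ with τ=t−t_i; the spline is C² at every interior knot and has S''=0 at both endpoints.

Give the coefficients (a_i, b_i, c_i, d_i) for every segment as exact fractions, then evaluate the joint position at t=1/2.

Δ: Δ0=-7, Δ1=1, Δ2=5/2, Δ3=-4/3
row 1: diag=4, rhs=48; c'=1/4, d'=12
row 2: denom=6−1·1/4=23/4; d'=(9−1·12)/(23/4)=-12/23
row 3: denom=10−2·8/23=214/23; d'=(-23−2·-12/23)/(214/23)=-505/214
back: M3=-505/214
back: M2=-12/23−8/23·-505/214=32/107
back: M1=12−1/4·32/107=1276/107
M: M0=0, M1=1276/107, M2=32/107, M3=-505/214, M4=0
seg 0: a=4, c=M0/2=0, d=(M1−M0)/(6·1)=638/321, b=Δ0−h0·(2M0+M1)/6=-2885/321
seg 1: a=-3, c=M1/2=638/107, d=(M2−M1)/(6·1)=-622/321, b=Δ1−h1·(2M1+M2)/6=-971/321
seg 2: a=-2, c=M2/2=16/107, d=(M3−M2)/(6·2)=-569/2568, b=Δ2−h2·(2M2+M3)/6=991/321
seg 3: a=3, c=M3/2=-505/428, d=(M4−M3)/(6·3)=505/3852, b=Δ3−h3·(2M3+M4)/6=659/642
t_q=1/2 → seg 0, τ=1/2; S=4+-2885/321·τ+0·τ²+638/321·τ³=-105/428

  seg 0: a=4 b=-2885/321 c=0 d=638/321
  seg 1: a=-3 b=-971/321 c=638/107 d=-622/321
  seg 2: a=-2 b=991/321 c=16/107 d=-569/2568
  seg 3: a=3 b=659/642 c=-505/428 d=505/3852
S(1/2) = -105/428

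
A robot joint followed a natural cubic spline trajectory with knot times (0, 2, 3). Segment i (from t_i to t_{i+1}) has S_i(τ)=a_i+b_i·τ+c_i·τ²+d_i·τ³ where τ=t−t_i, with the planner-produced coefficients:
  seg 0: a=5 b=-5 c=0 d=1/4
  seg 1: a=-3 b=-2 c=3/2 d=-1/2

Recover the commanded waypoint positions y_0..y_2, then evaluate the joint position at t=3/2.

y_0 = S_0(0) = a_0 = 5
y_1 = S_1(0) = a_1 = -3
y_2 = S_1(1) = -4
t_q=3/2 is in segment 0 (τ=3/2); S_0(τ)=-53/32

y_0=5 y_1=-3 y_2=-4
S(3/2) = -53/32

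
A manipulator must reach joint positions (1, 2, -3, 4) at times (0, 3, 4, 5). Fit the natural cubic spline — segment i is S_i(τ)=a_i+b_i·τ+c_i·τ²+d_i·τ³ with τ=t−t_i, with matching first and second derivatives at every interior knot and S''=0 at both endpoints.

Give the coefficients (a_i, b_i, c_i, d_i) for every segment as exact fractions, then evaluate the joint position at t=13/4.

  seg 0: a=1 b=331/93 c=0 d=-100/279
  seg 1: a=2 b=-569/93 c=-100/31 d=404/93
  seg 2: a=-3 b=43/93 c=304/31 d=-304/93
S(13/4) = 167/496

Δ: Δ0=1/3, Δ1=-5, Δ2=7
row 1: diag=8, rhs=-32; c'=1/8, d'=-4
row 2: denom=4−1·1/8=31/8; d'=(72−1·-4)/(31/8)=608/31
back: M2=608/31
back: M1=-4−1/8·608/31=-200/31
M: M0=0, M1=-200/31, M2=608/31, M3=0
seg 0: a=1, c=M0/2=0, d=(M1−M0)/(6·3)=-100/279, b=Δ0−h0·(2M0+M1)/6=331/93
seg 1: a=2, c=M1/2=-100/31, d=(M2−M1)/(6·1)=404/93, b=Δ1−h1·(2M1+M2)/6=-569/93
seg 2: a=-3, c=M2/2=304/31, d=(M3−M2)/(6·1)=-304/93, b=Δ2−h2·(2M2+M3)/6=43/93
t_q=13/4 → seg 1, τ=1/4; S=2+-569/93·τ+-100/31·τ²+404/93·τ³=167/496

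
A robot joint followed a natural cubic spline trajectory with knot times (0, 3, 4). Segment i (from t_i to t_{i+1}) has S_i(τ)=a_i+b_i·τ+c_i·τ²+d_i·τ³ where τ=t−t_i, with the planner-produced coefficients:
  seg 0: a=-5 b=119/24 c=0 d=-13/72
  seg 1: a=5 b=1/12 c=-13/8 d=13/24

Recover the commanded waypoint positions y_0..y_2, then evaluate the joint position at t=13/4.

y_0 = S_0(0) = a_0 = -5
y_1 = S_1(0) = a_1 = 5
y_2 = S_1(1) = 4
t_q=13/4 is in segment 1 (τ=1/4); S_1(τ)=2523/512

y_0=-5 y_1=5 y_2=4
S(13/4) = 2523/512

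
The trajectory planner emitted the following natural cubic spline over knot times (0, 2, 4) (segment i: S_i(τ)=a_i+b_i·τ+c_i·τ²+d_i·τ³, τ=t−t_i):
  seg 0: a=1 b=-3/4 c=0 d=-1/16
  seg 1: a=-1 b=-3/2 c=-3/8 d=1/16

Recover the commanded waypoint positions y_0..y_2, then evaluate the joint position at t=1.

y_0=1 y_1=-1 y_2=-5
S(1) = 3/16

y_0 = S_0(0) = a_0 = 1
y_1 = S_1(0) = a_1 = -1
y_2 = S_1(2) = -5
t_q=1 is in segment 0 (τ=1); S_0(τ)=3/16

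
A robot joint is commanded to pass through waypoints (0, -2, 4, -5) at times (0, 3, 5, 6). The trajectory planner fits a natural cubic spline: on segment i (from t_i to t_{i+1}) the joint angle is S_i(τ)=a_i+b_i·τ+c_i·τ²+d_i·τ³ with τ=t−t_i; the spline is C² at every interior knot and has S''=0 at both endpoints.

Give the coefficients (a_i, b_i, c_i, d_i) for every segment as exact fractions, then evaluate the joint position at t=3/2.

Δ: Δ0=-2/3, Δ1=3, Δ2=-9
row 1: diag=10, rhs=22; c'=1/5, d'=11/5
row 2: denom=6−2·1/5=28/5; d'=(-72−2·11/5)/(28/5)=-191/14
back: M2=-191/14
back: M1=11/5−1/5·-191/14=69/14
M: M0=0, M1=69/14, M2=-191/14, M3=0
seg 0: a=0, c=M0/2=0, d=(M1−M0)/(6·3)=23/84, b=Δ0−h0·(2M0+M1)/6=-263/84
seg 1: a=-2, c=M1/2=69/28, d=(M2−M1)/(6·2)=-65/42, b=Δ1−h1·(2M1+M2)/6=179/42
seg 2: a=4, c=M2/2=-191/28, d=(M3−M2)/(6·1)=191/84, b=Δ2−h2·(2M2+M3)/6=-187/42
t_q=3/2 → seg 0, τ=3/2; S=0+-263/84·τ+0·τ²+23/84·τ³=-845/224

  seg 0: a=0 b=-263/84 c=0 d=23/84
  seg 1: a=-2 b=179/42 c=69/28 d=-65/42
  seg 2: a=4 b=-187/42 c=-191/28 d=191/84
S(3/2) = -845/224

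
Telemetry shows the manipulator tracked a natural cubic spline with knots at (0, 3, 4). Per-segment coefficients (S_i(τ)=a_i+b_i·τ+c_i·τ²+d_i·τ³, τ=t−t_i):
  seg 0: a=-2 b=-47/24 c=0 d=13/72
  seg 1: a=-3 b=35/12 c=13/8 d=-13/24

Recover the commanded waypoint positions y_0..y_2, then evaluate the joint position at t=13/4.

y_0 = S_0(0) = a_0 = -2
y_1 = S_1(0) = a_1 = -3
y_2 = S_1(1) = 1
t_q=13/4 is in segment 1 (τ=1/4); S_1(τ)=-1115/512

y_0=-2 y_1=-3 y_2=1
S(13/4) = -1115/512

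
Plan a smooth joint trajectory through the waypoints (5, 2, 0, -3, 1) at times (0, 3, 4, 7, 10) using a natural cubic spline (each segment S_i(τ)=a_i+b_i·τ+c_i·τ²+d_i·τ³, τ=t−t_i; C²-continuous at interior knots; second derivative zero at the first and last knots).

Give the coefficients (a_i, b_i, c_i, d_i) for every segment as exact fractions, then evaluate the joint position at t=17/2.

Δ: Δ0=-1, Δ1=-2, Δ2=-1, Δ3=4/3
row 1: diag=8, rhs=-6; c'=1/8, d'=-3/4
row 2: denom=8−1·1/8=63/8; d'=(6−1·-3/4)/(63/8)=6/7
row 3: denom=12−3·8/21=76/7; d'=(14−3·6/7)/(76/7)=20/19
back: M3=20/19
back: M2=6/7−8/21·20/19=26/57
back: M1=-3/4−1/8·26/57=-46/57
M: M0=0, M1=-46/57, M2=26/57, M3=20/19, M4=0
seg 0: a=5, c=M0/2=0, d=(M1−M0)/(6·3)=-23/513, b=Δ0−h0·(2M0+M1)/6=-34/57
seg 1: a=2, c=M1/2=-23/57, d=(M2−M1)/(6·1)=4/19, b=Δ1−h1·(2M1+M2)/6=-103/57
seg 2: a=0, c=M2/2=13/57, d=(M3−M2)/(6·3)=17/513, b=Δ2−h2·(2M2+M3)/6=-113/57
seg 3: a=-3, c=M3/2=10/19, d=(M4−M3)/(6·3)=-10/171, b=Δ3−h3·(2M3+M4)/6=16/57
t_q=17/2 → seg 3, τ=3/2; S=-3+16/57·τ+10/19·τ²+-10/171·τ³=-121/76

  seg 0: a=5 b=-34/57 c=0 d=-23/513
  seg 1: a=2 b=-103/57 c=-23/57 d=4/19
  seg 2: a=0 b=-113/57 c=13/57 d=17/513
  seg 3: a=-3 b=16/57 c=10/19 d=-10/171
S(17/2) = -121/76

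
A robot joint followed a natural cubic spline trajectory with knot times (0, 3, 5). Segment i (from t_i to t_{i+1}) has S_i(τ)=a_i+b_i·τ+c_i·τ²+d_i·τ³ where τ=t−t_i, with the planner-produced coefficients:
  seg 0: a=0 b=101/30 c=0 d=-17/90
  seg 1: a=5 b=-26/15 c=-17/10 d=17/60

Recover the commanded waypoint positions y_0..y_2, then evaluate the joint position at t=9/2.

y_0=0 y_1=5 y_2=-3
S(9/2) = -15/32

y_0 = S_0(0) = a_0 = 0
y_1 = S_1(0) = a_1 = 5
y_2 = S_1(2) = -3
t_q=9/2 is in segment 1 (τ=3/2); S_1(τ)=-15/32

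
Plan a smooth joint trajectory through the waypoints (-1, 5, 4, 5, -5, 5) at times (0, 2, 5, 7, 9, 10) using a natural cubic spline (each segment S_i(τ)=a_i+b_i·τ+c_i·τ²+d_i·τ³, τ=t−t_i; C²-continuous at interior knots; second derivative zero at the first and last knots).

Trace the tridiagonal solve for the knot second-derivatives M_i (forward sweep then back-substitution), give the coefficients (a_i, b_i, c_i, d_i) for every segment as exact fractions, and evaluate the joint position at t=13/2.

Δ: Δ0=3, Δ1=-1/3, Δ2=1/2, Δ3=-5, Δ4=10
row 1: diag=10, rhs=-20; c'=3/10, d'=-2
row 2: denom=10−3·3/10=91/10; d'=(5−3·-2)/(91/10)=110/91
row 3: denom=8−2·20/91=688/91; d'=(-33−2·110/91)/(688/91)=-3223/688
row 4: denom=6−2·91/344=941/172; d'=(90−2·-3223/688)/(941/172)=34183/1882
back: M4=34183/1882
back: M3=-3223/688−91/344·34183/1882=-17859/1882
back: M2=110/91−20/91·-17859/1882=3100/941
back: M1=-2−3/10·3100/941=-2812/941
M: M0=0, M1=-2812/941, M2=3100/941, M3=-17859/1882, M4=34183/1882, M5=0
seg 0: a=-1, c=M0/2=0, d=(M1−M0)/(6·2)=-703/2823, b=Δ0−h0·(2M0+M1)/6=11281/2823
seg 1: a=5, c=M1/2=-1406/941, d=(M2−M1)/(6·3)=2956/8469, b=Δ1−h1·(2M1+M2)/6=2845/2823
seg 2: a=4, c=M2/2=1550/941, d=(M3−M2)/(6·2)=-24059/22584, b=Δ2−h2·(2M2+M3)/6=4141/2823
seg 3: a=5, c=M3/2=-17859/3764, d=(M4−M3)/(6·2)=26021/11292, b=Δ3−h3·(2M3+M4)/6=-26695/5646
seg 4: a=-5, c=M4/2=34183/3764, d=(M5−M4)/(6·1)=-34183/11292, b=Δ4−h4·(2M4+M5)/6=22277/5646
t_q=13/2 → seg 2, τ=3/2; S=4+4141/2823·τ+1550/941·τ²+-24059/22584·τ³=380077/60224

  seg 0: a=-1 b=11281/2823 c=0 d=-703/2823
  seg 1: a=5 b=2845/2823 c=-1406/941 d=2956/8469
  seg 2: a=4 b=4141/2823 c=1550/941 d=-24059/22584
  seg 3: a=5 b=-26695/5646 c=-17859/3764 d=26021/11292
  seg 4: a=-5 b=22277/5646 c=34183/3764 d=-34183/11292
S(13/2) = 380077/60224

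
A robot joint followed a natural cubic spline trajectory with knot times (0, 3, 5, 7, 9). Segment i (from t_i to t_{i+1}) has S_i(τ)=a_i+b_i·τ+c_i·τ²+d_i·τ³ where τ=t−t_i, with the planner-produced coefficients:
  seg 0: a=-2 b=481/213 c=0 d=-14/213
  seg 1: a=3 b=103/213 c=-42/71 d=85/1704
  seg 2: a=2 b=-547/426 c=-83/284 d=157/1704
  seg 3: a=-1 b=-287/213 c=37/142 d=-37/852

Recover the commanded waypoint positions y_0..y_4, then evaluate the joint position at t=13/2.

y_0=-2 y_1=3 y_2=2 y_3=-1 y_4=-3
S(13/2) = -1239/4544

y_0 = S_0(0) = a_0 = -2
y_1 = S_1(0) = a_1 = 3
y_2 = S_2(0) = a_2 = 2
y_3 = S_3(0) = a_3 = -1
y_4 = S_3(2) = -3
t_q=13/2 is in segment 2 (τ=3/2); S_2(τ)=-1239/4544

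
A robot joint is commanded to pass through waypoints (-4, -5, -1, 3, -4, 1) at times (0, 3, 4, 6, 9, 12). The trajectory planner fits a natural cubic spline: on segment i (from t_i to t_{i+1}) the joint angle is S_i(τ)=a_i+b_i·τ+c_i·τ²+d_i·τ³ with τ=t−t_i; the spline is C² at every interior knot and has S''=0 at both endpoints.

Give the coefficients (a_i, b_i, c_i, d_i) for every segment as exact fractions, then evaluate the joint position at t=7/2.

  seg 0: a=-4 b=-1103/537 c=0 d=308/1611
  seg 1: a=-5 b=1669/537 c=308/179 d=-445/537
  seg 2: a=-1 b=2182/537 c=-137/179 d=-143/1074
  seg 3: a=3 b=-320/537 c=-280/179 d=529/1611
  seg 4: a=-4 b=-599/537 c=249/179 d=-83/537
S(7/2) = -4467/1432

Δ: Δ0=-1/3, Δ1=4, Δ2=2, Δ3=-7/3, Δ4=5/3
row 1: diag=8, rhs=26; c'=1/8, d'=13/4
row 2: denom=6−1·1/8=47/8; d'=(-12−1·13/4)/(47/8)=-122/47
row 3: denom=10−2·16/47=438/47; d'=(-26−2·-122/47)/(438/47)=-163/73
row 4: denom=12−3·47/146=1611/146; d'=(24−3·-163/73)/(1611/146)=498/179
back: M4=498/179
back: M3=-163/73−47/146·498/179=-560/179
back: M2=-122/47−16/47·-560/179=-274/179
back: M1=13/4−1/8·-274/179=616/179
M: M0=0, M1=616/179, M2=-274/179, M3=-560/179, M4=498/179, M5=0
seg 0: a=-4, c=M0/2=0, d=(M1−M0)/(6·3)=308/1611, b=Δ0−h0·(2M0+M1)/6=-1103/537
seg 1: a=-5, c=M1/2=308/179, d=(M2−M1)/(6·1)=-445/537, b=Δ1−h1·(2M1+M2)/6=1669/537
seg 2: a=-1, c=M2/2=-137/179, d=(M3−M2)/(6·2)=-143/1074, b=Δ2−h2·(2M2+M3)/6=2182/537
seg 3: a=3, c=M3/2=-280/179, d=(M4−M3)/(6·3)=529/1611, b=Δ3−h3·(2M3+M4)/6=-320/537
seg 4: a=-4, c=M4/2=249/179, d=(M5−M4)/(6·3)=-83/537, b=Δ4−h4·(2M4+M5)/6=-599/537
t_q=7/2 → seg 1, τ=1/2; S=-5+1669/537·τ+308/179·τ²+-445/537·τ³=-4467/1432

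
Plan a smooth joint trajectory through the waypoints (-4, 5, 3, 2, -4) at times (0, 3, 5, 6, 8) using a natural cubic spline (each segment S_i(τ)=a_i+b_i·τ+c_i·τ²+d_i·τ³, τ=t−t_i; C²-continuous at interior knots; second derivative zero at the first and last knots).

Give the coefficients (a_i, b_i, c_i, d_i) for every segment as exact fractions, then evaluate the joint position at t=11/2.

Δ: Δ0=3, Δ1=-1, Δ2=-1, Δ3=-3
row 1: diag=10, rhs=-24; c'=1/5, d'=-12/5
row 2: denom=6−2·1/5=28/5; d'=(0−2·-12/5)/(28/5)=6/7
row 3: denom=6−1·5/28=163/28; d'=(-12−1·6/7)/(163/28)=-360/163
back: M3=-360/163
back: M2=6/7−5/28·-360/163=204/163
back: M1=-12/5−1/5·204/163=-432/163
M: M0=0, M1=-432/163, M2=204/163, M3=-360/163, M4=0
seg 0: a=-4, c=M0/2=0, d=(M1−M0)/(6·3)=-24/163, b=Δ0−h0·(2M0+M1)/6=705/163
seg 1: a=5, c=M1/2=-216/163, d=(M2−M1)/(6·2)=53/163, b=Δ1−h1·(2M1+M2)/6=57/163
seg 2: a=3, c=M2/2=102/163, d=(M3−M2)/(6·1)=-94/163, b=Δ2−h2·(2M2+M3)/6=-171/163
seg 3: a=2, c=M3/2=-180/163, d=(M4−M3)/(6·2)=30/163, b=Δ3−h3·(2M3+M4)/6=-249/163
t_q=11/2 → seg 2, τ=1/2; S=3+-171/163·τ+102/163·τ²+-94/163·τ³=1669/652

  seg 0: a=-4 b=705/163 c=0 d=-24/163
  seg 1: a=5 b=57/163 c=-216/163 d=53/163
  seg 2: a=3 b=-171/163 c=102/163 d=-94/163
  seg 3: a=2 b=-249/163 c=-180/163 d=30/163
S(11/2) = 1669/652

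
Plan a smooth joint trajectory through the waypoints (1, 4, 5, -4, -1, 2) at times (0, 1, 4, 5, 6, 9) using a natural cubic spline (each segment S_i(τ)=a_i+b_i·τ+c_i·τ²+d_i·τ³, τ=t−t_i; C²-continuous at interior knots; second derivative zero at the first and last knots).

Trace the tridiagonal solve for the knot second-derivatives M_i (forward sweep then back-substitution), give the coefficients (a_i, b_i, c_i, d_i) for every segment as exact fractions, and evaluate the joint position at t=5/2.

Δ: Δ0=3, Δ1=1/3, Δ2=-9, Δ3=3, Δ4=1
row 1: diag=8, rhs=-16; c'=3/8, d'=-2
row 2: denom=8−3·3/8=55/8; d'=(-56−3·-2)/(55/8)=-80/11
row 3: denom=4−1·8/55=212/55; d'=(72−1·-80/11)/(212/55)=1090/53
row 4: denom=8−1·55/212=1641/212; d'=(-12−1·1090/53)/(1641/212)=-6904/1641
back: M4=-6904/1641
back: M3=1090/53−55/212·-6904/1641=35540/1641
back: M2=-80/11−8/55·35540/1641=-17104/1641
back: M1=-2−3/8·-17104/1641=1044/547
M: M0=0, M1=1044/547, M2=-17104/1641, M3=35540/1641, M4=-6904/1641, M5=0
seg 0: a=1, c=M0/2=0, d=(M1−M0)/(6·1)=174/547, b=Δ0−h0·(2M0+M1)/6=1467/547
seg 1: a=4, c=M1/2=522/547, d=(M2−M1)/(6·3)=-10118/14769, b=Δ1−h1·(2M1+M2)/6=1989/547
seg 2: a=5, c=M2/2=-8552/1641, d=(M3−M2)/(6·1)=8774/1641, b=Δ2−h2·(2M2+M3)/6=-4997/547
seg 3: a=-4, c=M3/2=17770/1641, d=(M4−M3)/(6·1)=-2358/547, b=Δ3−h3·(2M3+M4)/6=-5773/1641
seg 4: a=-1, c=M4/2=-3452/1641, d=(M5−M4)/(6·3)=3452/14769, b=Δ4−h4·(2M4+M5)/6=8545/1641
t_q=5/2 → seg 1, τ=3/2; S=4+1989/547·τ+522/547·τ²+-10118/14769·τ³=20325/2188

  seg 0: a=1 b=1467/547 c=0 d=174/547
  seg 1: a=4 b=1989/547 c=522/547 d=-10118/14769
  seg 2: a=5 b=-4997/547 c=-8552/1641 d=8774/1641
  seg 3: a=-4 b=-5773/1641 c=17770/1641 d=-2358/547
  seg 4: a=-1 b=8545/1641 c=-3452/1641 d=3452/14769
S(5/2) = 20325/2188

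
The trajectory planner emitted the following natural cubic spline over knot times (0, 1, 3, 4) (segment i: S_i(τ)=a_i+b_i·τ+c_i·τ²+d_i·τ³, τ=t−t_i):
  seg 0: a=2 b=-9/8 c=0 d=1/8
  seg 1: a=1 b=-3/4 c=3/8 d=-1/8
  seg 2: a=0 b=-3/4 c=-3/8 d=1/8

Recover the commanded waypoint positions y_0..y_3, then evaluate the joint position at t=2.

y_0 = S_0(0) = a_0 = 2
y_1 = S_1(0) = a_1 = 1
y_2 = S_2(0) = a_2 = 0
y_3 = S_2(1) = -1
t_q=2 is in segment 1 (τ=1); S_1(τ)=1/2

y_0=2 y_1=1 y_2=0 y_3=-1
S(2) = 1/2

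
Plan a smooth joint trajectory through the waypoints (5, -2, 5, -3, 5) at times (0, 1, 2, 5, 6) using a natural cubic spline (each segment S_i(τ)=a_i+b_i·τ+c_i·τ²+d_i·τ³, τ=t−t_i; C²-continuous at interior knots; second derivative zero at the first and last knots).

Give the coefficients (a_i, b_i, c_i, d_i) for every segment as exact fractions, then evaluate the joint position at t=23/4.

Δ: Δ0=-7, Δ1=7, Δ2=-8/3, Δ3=8
row 1: diag=4, rhs=84; c'=1/4, d'=21
row 2: denom=8−1·1/4=31/4; d'=(-58−1·21)/(31/4)=-316/31
row 3: denom=8−3·12/31=212/31; d'=(64−3·-316/31)/(212/31)=733/53
back: M3=733/53
back: M2=-316/31−12/31·733/53=-824/53
back: M1=21−1/4·-824/53=1319/53
M: M0=0, M1=1319/53, M2=-824/53, M3=733/53, M4=0
seg 0: a=5, c=M0/2=0, d=(M1−M0)/(6·1)=1319/318, b=Δ0−h0·(2M0+M1)/6=-3545/318
seg 1: a=-2, c=M1/2=1319/106, d=(M2−M1)/(6·1)=-2143/318, b=Δ1−h1·(2M1+M2)/6=206/159
seg 2: a=5, c=M2/2=-412/53, d=(M3−M2)/(6·3)=173/106, b=Δ2−h2·(2M2+M3)/6=1897/318
seg 3: a=-3, c=M3/2=733/106, d=(M4−M3)/(6·1)=-733/318, b=Δ3−h3·(2M3+M4)/6=539/159
t_q=23/4 → seg 3, τ=3/4; S=-3+539/159·τ+733/106·τ²+-733/318·τ³=16687/6784

  seg 0: a=5 b=-3545/318 c=0 d=1319/318
  seg 1: a=-2 b=206/159 c=1319/106 d=-2143/318
  seg 2: a=5 b=1897/318 c=-412/53 d=173/106
  seg 3: a=-3 b=539/159 c=733/106 d=-733/318
S(23/4) = 16687/6784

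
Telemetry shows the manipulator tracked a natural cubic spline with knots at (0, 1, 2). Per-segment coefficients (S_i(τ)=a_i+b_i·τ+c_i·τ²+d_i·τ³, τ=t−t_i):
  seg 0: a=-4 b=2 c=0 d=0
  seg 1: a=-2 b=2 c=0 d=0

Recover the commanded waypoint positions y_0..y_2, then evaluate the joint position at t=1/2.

y_0=-4 y_1=-2 y_2=0
S(1/2) = -3

y_0 = S_0(0) = a_0 = -4
y_1 = S_1(0) = a_1 = -2
y_2 = S_1(1) = 0
t_q=1/2 is in segment 0 (τ=1/2); S_0(τ)=-3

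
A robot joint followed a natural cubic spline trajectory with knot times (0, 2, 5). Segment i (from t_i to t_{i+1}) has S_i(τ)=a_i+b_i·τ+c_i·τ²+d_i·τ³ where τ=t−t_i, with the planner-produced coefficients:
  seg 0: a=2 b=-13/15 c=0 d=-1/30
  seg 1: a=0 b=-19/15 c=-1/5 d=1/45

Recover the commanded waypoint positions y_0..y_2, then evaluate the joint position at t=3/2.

y_0 = S_0(0) = a_0 = 2
y_1 = S_1(0) = a_1 = 0
y_2 = S_1(3) = -5
t_q=3/2 is in segment 0 (τ=3/2); S_0(τ)=47/80

y_0=2 y_1=0 y_2=-5
S(3/2) = 47/80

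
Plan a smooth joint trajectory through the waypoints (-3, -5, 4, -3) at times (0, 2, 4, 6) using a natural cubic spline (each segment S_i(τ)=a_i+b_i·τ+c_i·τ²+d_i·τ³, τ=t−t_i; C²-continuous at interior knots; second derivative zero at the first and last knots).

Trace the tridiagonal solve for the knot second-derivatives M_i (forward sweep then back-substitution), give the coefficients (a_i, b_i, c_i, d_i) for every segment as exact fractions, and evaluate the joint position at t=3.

  seg 0: a=-3 b=-3 c=0 d=1/2
  seg 1: a=-5 b=3 c=3 d=-9/8
  seg 2: a=4 b=3/2 c=-15/4 d=5/8
S(3) = -1/8

Δ: Δ0=-1, Δ1=9/2, Δ2=-7/2
row 1: diag=8, rhs=33; c'=1/4, d'=33/8
row 2: denom=8−2·1/4=15/2; d'=(-48−2·33/8)/(15/2)=-15/2
back: M2=-15/2
back: M1=33/8−1/4·-15/2=6
M: M0=0, M1=6, M2=-15/2, M3=0
seg 0: a=-3, c=M0/2=0, d=(M1−M0)/(6·2)=1/2, b=Δ0−h0·(2M0+M1)/6=-3
seg 1: a=-5, c=M1/2=3, d=(M2−M1)/(6·2)=-9/8, b=Δ1−h1·(2M1+M2)/6=3
seg 2: a=4, c=M2/2=-15/4, d=(M3−M2)/(6·2)=5/8, b=Δ2−h2·(2M2+M3)/6=3/2
t_q=3 → seg 1, τ=1; S=-5+3·τ+3·τ²+-9/8·τ³=-1/8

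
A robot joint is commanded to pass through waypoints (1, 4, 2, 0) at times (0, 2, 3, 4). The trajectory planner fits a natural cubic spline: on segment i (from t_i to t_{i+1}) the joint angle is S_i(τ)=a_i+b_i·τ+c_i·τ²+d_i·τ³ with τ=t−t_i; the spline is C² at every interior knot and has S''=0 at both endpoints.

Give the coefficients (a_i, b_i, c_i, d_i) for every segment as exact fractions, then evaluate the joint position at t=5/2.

Δ: Δ0=3/2, Δ1=-2, Δ2=-2
row 1: diag=6, rhs=-21; c'=1/6, d'=-7/2
row 2: denom=4−1·1/6=23/6; d'=(0−1·-7/2)/(23/6)=21/23
back: M2=21/23
back: M1=-7/2−1/6·21/23=-84/23
M: M0=0, M1=-84/23, M2=21/23, M3=0
seg 0: a=1, c=M0/2=0, d=(M1−M0)/(6·2)=-7/23, b=Δ0−h0·(2M0+M1)/6=125/46
seg 1: a=4, c=M1/2=-42/23, d=(M2−M1)/(6·1)=35/46, b=Δ1−h1·(2M1+M2)/6=-43/46
seg 2: a=2, c=M2/2=21/46, d=(M3−M2)/(6·1)=-7/46, b=Δ2−h2·(2M2+M3)/6=-53/23
t_q=5/2 → seg 1, τ=1/2; S=4+-43/46·τ+-42/23·τ²+35/46·τ³=1167/368

  seg 0: a=1 b=125/46 c=0 d=-7/23
  seg 1: a=4 b=-43/46 c=-42/23 d=35/46
  seg 2: a=2 b=-53/23 c=21/46 d=-7/46
S(5/2) = 1167/368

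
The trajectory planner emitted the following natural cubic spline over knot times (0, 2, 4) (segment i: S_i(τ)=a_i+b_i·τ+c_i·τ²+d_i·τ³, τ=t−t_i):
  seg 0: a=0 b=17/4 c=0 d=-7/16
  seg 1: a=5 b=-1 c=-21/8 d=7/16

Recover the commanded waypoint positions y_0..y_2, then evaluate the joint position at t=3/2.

y_0=0 y_1=5 y_2=-4
S(3/2) = 627/128

y_0 = S_0(0) = a_0 = 0
y_1 = S_1(0) = a_1 = 5
y_2 = S_1(2) = -4
t_q=3/2 is in segment 0 (τ=3/2); S_0(τ)=627/128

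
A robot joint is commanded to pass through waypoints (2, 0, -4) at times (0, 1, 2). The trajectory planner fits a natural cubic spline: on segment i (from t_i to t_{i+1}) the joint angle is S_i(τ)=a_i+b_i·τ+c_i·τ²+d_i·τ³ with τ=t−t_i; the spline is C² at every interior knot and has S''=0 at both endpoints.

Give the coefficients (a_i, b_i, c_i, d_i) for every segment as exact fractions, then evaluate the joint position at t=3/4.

  seg 0: a=2 b=-3/2 c=0 d=-1/2
  seg 1: a=0 b=-3 c=-3/2 d=1/2
S(3/4) = 85/128

Δ: Δ0=-2, Δ1=-4
row 1: diag=4, rhs=-12; c'=1/4, d'=-3
back: M1=-3
M: M0=0, M1=-3, M2=0
seg 0: a=2, c=M0/2=0, d=(M1−M0)/(6·1)=-1/2, b=Δ0−h0·(2M0+M1)/6=-3/2
seg 1: a=0, c=M1/2=-3/2, d=(M2−M1)/(6·1)=1/2, b=Δ1−h1·(2M1+M2)/6=-3
t_q=3/4 → seg 0, τ=3/4; S=2+-3/2·τ+0·τ²+-1/2·τ³=85/128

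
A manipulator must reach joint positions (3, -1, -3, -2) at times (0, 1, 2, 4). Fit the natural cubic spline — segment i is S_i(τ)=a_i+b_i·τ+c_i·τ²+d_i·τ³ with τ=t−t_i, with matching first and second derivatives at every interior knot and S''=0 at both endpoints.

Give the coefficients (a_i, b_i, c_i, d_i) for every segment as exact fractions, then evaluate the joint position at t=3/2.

Δ: Δ0=-4, Δ1=-2, Δ2=1/2
row 1: diag=4, rhs=12; c'=1/4, d'=3
row 2: denom=6−1·1/4=23/4; d'=(15−1·3)/(23/4)=48/23
back: M2=48/23
back: M1=3−1/4·48/23=57/23
M: M0=0, M1=57/23, M2=48/23, M3=0
seg 0: a=3, c=M0/2=0, d=(M1−M0)/(6·1)=19/46, b=Δ0−h0·(2M0+M1)/6=-203/46
seg 1: a=-1, c=M1/2=57/46, d=(M2−M1)/(6·1)=-3/46, b=Δ1−h1·(2M1+M2)/6=-73/23
seg 2: a=-3, c=M2/2=24/23, d=(M3−M2)/(6·2)=-4/23, b=Δ2−h2·(2M2+M3)/6=-41/46
t_q=3/2 → seg 1, τ=1/2; S=-1+-73/23·τ+57/46·τ²+-3/46·τ³=-841/368

  seg 0: a=3 b=-203/46 c=0 d=19/46
  seg 1: a=-1 b=-73/23 c=57/46 d=-3/46
  seg 2: a=-3 b=-41/46 c=24/23 d=-4/23
S(3/2) = -841/368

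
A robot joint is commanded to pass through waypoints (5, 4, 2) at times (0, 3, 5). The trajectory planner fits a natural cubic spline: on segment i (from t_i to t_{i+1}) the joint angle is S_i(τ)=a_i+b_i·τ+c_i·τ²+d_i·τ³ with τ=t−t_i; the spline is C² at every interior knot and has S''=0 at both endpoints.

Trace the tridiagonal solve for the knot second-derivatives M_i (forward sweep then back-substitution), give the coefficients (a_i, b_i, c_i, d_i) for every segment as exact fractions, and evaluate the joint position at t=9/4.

  seg 0: a=5 b=-2/15 c=0 d=-1/45
  seg 1: a=4 b=-11/15 c=-1/5 d=1/30
S(9/4) = 1423/320

Δ: Δ0=-1/3, Δ1=-1
row 1: diag=10, rhs=-4; c'=1/5, d'=-2/5
back: M1=-2/5
M: M0=0, M1=-2/5, M2=0
seg 0: a=5, c=M0/2=0, d=(M1−M0)/(6·3)=-1/45, b=Δ0−h0·(2M0+M1)/6=-2/15
seg 1: a=4, c=M1/2=-1/5, d=(M2−M1)/(6·2)=1/30, b=Δ1−h1·(2M1+M2)/6=-11/15
t_q=9/4 → seg 0, τ=9/4; S=5+-2/15·τ+0·τ²+-1/45·τ³=1423/320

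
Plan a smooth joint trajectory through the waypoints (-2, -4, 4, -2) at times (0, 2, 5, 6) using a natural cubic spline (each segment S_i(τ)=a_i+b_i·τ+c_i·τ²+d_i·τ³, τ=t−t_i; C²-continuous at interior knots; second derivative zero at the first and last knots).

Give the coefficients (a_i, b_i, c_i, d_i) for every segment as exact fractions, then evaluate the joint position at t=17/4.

  seg 0: a=-2 b=-545/213 c=0 d=83/213
  seg 1: a=-4 b=451/213 c=166/71 d=-51/71
  seg 2: a=4 b=-692/213 c=-293/71 d=293/213
S(17/4) = 20077/4544

Δ: Δ0=-1, Δ1=8/3, Δ2=-6
row 1: diag=10, rhs=22; c'=3/10, d'=11/5
row 2: denom=8−3·3/10=71/10; d'=(-52−3·11/5)/(71/10)=-586/71
back: M2=-586/71
back: M1=11/5−3/10·-586/71=332/71
M: M0=0, M1=332/71, M2=-586/71, M3=0
seg 0: a=-2, c=M0/2=0, d=(M1−M0)/(6·2)=83/213, b=Δ0−h0·(2M0+M1)/6=-545/213
seg 1: a=-4, c=M1/2=166/71, d=(M2−M1)/(6·3)=-51/71, b=Δ1−h1·(2M1+M2)/6=451/213
seg 2: a=4, c=M2/2=-293/71, d=(M3−M2)/(6·1)=293/213, b=Δ2−h2·(2M2+M3)/6=-692/213
t_q=17/4 → seg 1, τ=9/4; S=-4+451/213·τ+166/71·τ²+-51/71·τ³=20077/4544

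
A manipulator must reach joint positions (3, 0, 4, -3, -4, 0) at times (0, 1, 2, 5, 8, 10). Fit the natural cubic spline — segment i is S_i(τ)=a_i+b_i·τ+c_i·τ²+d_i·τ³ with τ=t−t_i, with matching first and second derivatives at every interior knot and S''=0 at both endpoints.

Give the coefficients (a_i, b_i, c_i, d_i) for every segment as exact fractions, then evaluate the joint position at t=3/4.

  seg 0: a=3 b=-15571/3081 c=0 d=6328/3081
  seg 1: a=0 b=3413/3081 c=6328/1027 d=-10073/3081
  seg 2: a=4 b=11162/3081 c=-3745/1027 d=1706/3081
  seg 3: a=-3 b=-10186/3081 c=1373/1027 d=-82/711
  seg 4: a=-4 b=4934/3081 c=307/1027 d=-307/6162
S(3/4) = 625/8216

Δ: Δ0=-3, Δ1=4, Δ2=-7/3, Δ3=-1/3, Δ4=2
row 1: diag=4, rhs=42; c'=1/4, d'=21/2
row 2: denom=8−1·1/4=31/4; d'=(-38−1·21/2)/(31/4)=-194/31
row 3: denom=12−3·12/31=336/31; d'=(12−3·-194/31)/(336/31)=159/56
row 4: denom=10−3·31/112=1027/112; d'=(14−3·159/56)/(1027/112)=614/1027
back: M4=614/1027
back: M3=159/56−31/112·614/1027=2746/1027
back: M2=-194/31−12/31·2746/1027=-7490/1027
back: M1=21/2−1/4·-7490/1027=12656/1027
M: M0=0, M1=12656/1027, M2=-7490/1027, M3=2746/1027, M4=614/1027, M5=0
seg 0: a=3, c=M0/2=0, d=(M1−M0)/(6·1)=6328/3081, b=Δ0−h0·(2M0+M1)/6=-15571/3081
seg 1: a=0, c=M1/2=6328/1027, d=(M2−M1)/(6·1)=-10073/3081, b=Δ1−h1·(2M1+M2)/6=3413/3081
seg 2: a=4, c=M2/2=-3745/1027, d=(M3−M2)/(6·3)=1706/3081, b=Δ2−h2·(2M2+M3)/6=11162/3081
seg 3: a=-3, c=M3/2=1373/1027, d=(M4−M3)/(6·3)=-82/711, b=Δ3−h3·(2M3+M4)/6=-10186/3081
seg 4: a=-4, c=M4/2=307/1027, d=(M5−M4)/(6·2)=-307/6162, b=Δ4−h4·(2M4+M5)/6=4934/3081
t_q=3/4 → seg 0, τ=3/4; S=3+-15571/3081·τ+0·τ²+6328/3081·τ³=625/8216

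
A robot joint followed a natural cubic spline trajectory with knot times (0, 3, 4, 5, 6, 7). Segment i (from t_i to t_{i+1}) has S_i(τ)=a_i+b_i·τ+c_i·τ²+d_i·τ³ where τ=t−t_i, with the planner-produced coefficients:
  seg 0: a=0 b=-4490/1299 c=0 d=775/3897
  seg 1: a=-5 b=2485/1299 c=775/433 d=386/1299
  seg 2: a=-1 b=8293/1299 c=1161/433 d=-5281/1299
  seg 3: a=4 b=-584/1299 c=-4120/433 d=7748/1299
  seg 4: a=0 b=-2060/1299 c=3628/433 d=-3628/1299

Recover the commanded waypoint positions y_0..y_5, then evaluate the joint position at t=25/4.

y_0 = S_0(0) = a_0 = 0
y_1 = S_1(0) = a_1 = -5
y_2 = S_2(0) = a_2 = -1
y_3 = S_3(0) = a_3 = 4
y_4 = S_4(0) = a_4 = 0
y_5 = S_4(1) = 4
t_q=25/4 is in segment 4 (τ=1/4); S_4(τ)=579/6928

y_0=0 y_1=-5 y_2=-1 y_3=4 y_4=0 y_5=4
S(25/4) = 579/6928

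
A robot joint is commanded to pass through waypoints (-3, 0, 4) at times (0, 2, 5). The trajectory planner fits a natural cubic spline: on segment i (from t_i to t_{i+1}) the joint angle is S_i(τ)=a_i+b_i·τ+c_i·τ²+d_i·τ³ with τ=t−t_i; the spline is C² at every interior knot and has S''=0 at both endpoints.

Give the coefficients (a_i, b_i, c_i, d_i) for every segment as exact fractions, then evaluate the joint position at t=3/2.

Δ: Δ0=3/2, Δ1=4/3
row 1: diag=10, rhs=-1; c'=3/10, d'=-1/10
back: M1=-1/10
M: M0=0, M1=-1/10, M2=0
seg 0: a=-3, c=M0/2=0, d=(M1−M0)/(6·2)=-1/120, b=Δ0−h0·(2M0+M1)/6=23/15
seg 1: a=0, c=M1/2=-1/20, d=(M2−M1)/(6·3)=1/180, b=Δ1−h1·(2M1+M2)/6=43/30
t_q=3/2 → seg 0, τ=3/2; S=-3+23/15·τ+0·τ²+-1/120·τ³=-233/320

  seg 0: a=-3 b=23/15 c=0 d=-1/120
  seg 1: a=0 b=43/30 c=-1/20 d=1/180
S(3/2) = -233/320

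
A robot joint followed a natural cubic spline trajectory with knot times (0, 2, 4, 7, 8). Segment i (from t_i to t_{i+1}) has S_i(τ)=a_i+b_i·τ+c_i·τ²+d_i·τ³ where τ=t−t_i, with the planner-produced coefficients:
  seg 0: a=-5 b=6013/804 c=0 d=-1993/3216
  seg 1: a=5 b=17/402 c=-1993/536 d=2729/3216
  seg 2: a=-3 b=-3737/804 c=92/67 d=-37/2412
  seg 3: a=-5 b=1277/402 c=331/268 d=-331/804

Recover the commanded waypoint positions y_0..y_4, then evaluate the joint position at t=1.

y_0=-5 y_1=5 y_2=-3 y_3=-5 y_4=-1
S(1) = 1993/1072

y_0 = S_0(0) = a_0 = -5
y_1 = S_1(0) = a_1 = 5
y_2 = S_2(0) = a_2 = -3
y_3 = S_3(0) = a_3 = -5
y_4 = S_3(1) = -1
t_q=1 is in segment 0 (τ=1); S_0(τ)=1993/1072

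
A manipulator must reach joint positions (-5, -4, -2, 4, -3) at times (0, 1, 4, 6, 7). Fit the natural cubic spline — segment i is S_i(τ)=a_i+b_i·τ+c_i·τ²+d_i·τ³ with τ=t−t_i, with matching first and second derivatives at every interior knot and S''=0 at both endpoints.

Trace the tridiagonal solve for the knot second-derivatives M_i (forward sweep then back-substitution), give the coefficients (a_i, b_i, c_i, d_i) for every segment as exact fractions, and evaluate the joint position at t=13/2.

  seg 0: a=-5 b=772/591 c=0 d=-181/591
  seg 1: a=-4 b=229/591 c=-181/197 d=598/1773
  seg 2: a=-2 b=2353/591 c=417/197 d=-1541/1182
  seg 3: a=4 b=-1889/591 c=-1124/197 d=1124/591
S(13/2) = 239/197

Δ: Δ0=1, Δ1=2/3, Δ2=3, Δ3=-7
row 1: diag=8, rhs=-2; c'=3/8, d'=-1/4
row 2: denom=10−3·3/8=71/8; d'=(14−3·-1/4)/(71/8)=118/71
row 3: denom=6−2·16/71=394/71; d'=(-60−2·118/71)/(394/71)=-2248/197
back: M3=-2248/197
back: M2=118/71−16/71·-2248/197=834/197
back: M1=-1/4−3/8·834/197=-362/197
M: M0=0, M1=-362/197, M2=834/197, M3=-2248/197, M4=0
seg 0: a=-5, c=M0/2=0, d=(M1−M0)/(6·1)=-181/591, b=Δ0−h0·(2M0+M1)/6=772/591
seg 1: a=-4, c=M1/2=-181/197, d=(M2−M1)/(6·3)=598/1773, b=Δ1−h1·(2M1+M2)/6=229/591
seg 2: a=-2, c=M2/2=417/197, d=(M3−M2)/(6·2)=-1541/1182, b=Δ2−h2·(2M2+M3)/6=2353/591
seg 3: a=4, c=M3/2=-1124/197, d=(M4−M3)/(6·1)=1124/591, b=Δ3−h3·(2M3+M4)/6=-1889/591
t_q=13/2 → seg 3, τ=1/2; S=4+-1889/591·τ+-1124/197·τ²+1124/591·τ³=239/197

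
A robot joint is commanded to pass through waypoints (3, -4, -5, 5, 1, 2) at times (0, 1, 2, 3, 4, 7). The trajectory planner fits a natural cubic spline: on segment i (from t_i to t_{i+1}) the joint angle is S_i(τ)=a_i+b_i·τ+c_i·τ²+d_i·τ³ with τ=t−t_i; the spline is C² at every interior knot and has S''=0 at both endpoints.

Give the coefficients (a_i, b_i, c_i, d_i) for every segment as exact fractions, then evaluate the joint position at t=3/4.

Δ: Δ0=-7, Δ1=-1, Δ2=10, Δ3=-4, Δ4=1/3
row 1: diag=4, rhs=36; c'=1/4, d'=9
row 2: denom=4−1·1/4=15/4; d'=(66−1·9)/(15/4)=76/5
row 3: denom=4−1·4/15=56/15; d'=(-84−1·76/5)/(56/15)=-186/7
row 4: denom=8−1·15/56=433/56; d'=(26−1·-186/7)/(433/56)=2944/433
back: M4=2944/433
back: M3=-186/7−15/56·2944/433=-12294/433
back: M2=76/5−4/15·-12294/433=9860/433
back: M1=9−1/4·9860/433=1432/433
M: M0=0, M1=1432/433, M2=9860/433, M3=-12294/433, M4=2944/433, M5=0
seg 0: a=3, c=M0/2=0, d=(M1−M0)/(6·1)=716/1299, b=Δ0−h0·(2M0+M1)/6=-9809/1299
seg 1: a=-4, c=M1/2=716/433, d=(M2−M1)/(6·1)=4214/1299, b=Δ1−h1·(2M1+M2)/6=-7661/1299
seg 2: a=-5, c=M2/2=4930/433, d=(M3−M2)/(6·1)=-11077/1299, b=Δ2−h2·(2M2+M3)/6=9277/1299
seg 3: a=5, c=M3/2=-6147/433, d=(M4−M3)/(6·1)=7619/1299, b=Δ3−h3·(2M3+M4)/6=5626/1299
seg 4: a=1, c=M4/2=1472/433, d=(M5−M4)/(6·3)=-1472/3897, b=Δ4−h4·(2M4+M5)/6=-8399/1299
t_q=3/4 → seg 0, τ=3/4; S=3+-9809/1299·τ+0·τ²+716/1299·τ³=-16841/6928

  seg 0: a=3 b=-9809/1299 c=0 d=716/1299
  seg 1: a=-4 b=-7661/1299 c=716/433 d=4214/1299
  seg 2: a=-5 b=9277/1299 c=4930/433 d=-11077/1299
  seg 3: a=5 b=5626/1299 c=-6147/433 d=7619/1299
  seg 4: a=1 b=-8399/1299 c=1472/433 d=-1472/3897
S(3/4) = -16841/6928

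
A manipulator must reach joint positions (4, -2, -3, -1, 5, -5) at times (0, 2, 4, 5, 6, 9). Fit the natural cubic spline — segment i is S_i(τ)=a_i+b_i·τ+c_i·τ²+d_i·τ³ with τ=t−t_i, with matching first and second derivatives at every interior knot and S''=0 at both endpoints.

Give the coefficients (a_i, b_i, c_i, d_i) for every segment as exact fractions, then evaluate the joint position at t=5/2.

Δ: Δ0=-3, Δ1=-1/2, Δ2=2, Δ3=6, Δ4=-10/3
row 1: diag=8, rhs=15; c'=1/4, d'=15/8
row 2: denom=6−2·1/4=11/2; d'=(15−2·15/8)/(11/2)=45/22
row 3: denom=4−1·2/11=42/11; d'=(24−1·45/22)/(42/11)=23/4
row 4: denom=8−1·11/42=325/42; d'=(-56−1·23/4)/(325/42)=-399/50
back: M4=-399/50
back: M3=23/4−11/42·-399/50=196/25
back: M2=45/22−2/11·196/25=31/50
back: M1=15/8−1/4·31/50=43/25
M: M0=0, M1=43/25, M2=31/50, M3=196/25, M4=-399/50, M5=0
seg 0: a=4, c=M0/2=0, d=(M1−M0)/(6·2)=43/300, b=Δ0−h0·(2M0+M1)/6=-268/75
seg 1: a=-2, c=M1/2=43/50, d=(M2−M1)/(6·2)=-11/120, b=Δ1−h1·(2M1+M2)/6=-139/75
seg 2: a=-3, c=M2/2=31/100, d=(M3−M2)/(6·1)=361/300, b=Δ2−h2·(2M2+M3)/6=73/150
seg 3: a=-1, c=M3/2=98/25, d=(M4−M3)/(6·1)=-791/300, b=Δ3−h3·(2M3+M4)/6=283/60
seg 4: a=5, c=M4/2=-399/100, d=(M5−M4)/(6·3)=133/300, b=Δ4−h4·(2M4+M5)/6=697/150
t_q=5/2 → seg 1, τ=1/2; S=-2+-139/75·τ+43/50·τ²+-11/120·τ³=-4357/1600

  seg 0: a=4 b=-268/75 c=0 d=43/300
  seg 1: a=-2 b=-139/75 c=43/50 d=-11/120
  seg 2: a=-3 b=73/150 c=31/100 d=361/300
  seg 3: a=-1 b=283/60 c=98/25 d=-791/300
  seg 4: a=5 b=697/150 c=-399/100 d=133/300
S(5/2) = -4357/1600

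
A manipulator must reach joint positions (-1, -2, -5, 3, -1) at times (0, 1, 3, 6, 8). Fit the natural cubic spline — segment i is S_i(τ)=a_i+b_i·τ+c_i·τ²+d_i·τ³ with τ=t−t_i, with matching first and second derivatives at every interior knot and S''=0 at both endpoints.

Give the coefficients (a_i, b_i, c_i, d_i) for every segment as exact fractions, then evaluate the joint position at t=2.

Δ: Δ0=-1, Δ1=-3/2, Δ2=8/3, Δ3=-2
row 1: diag=6, rhs=-3; c'=1/3, d'=-1/2
row 2: denom=10−2·1/3=28/3; d'=(25−2·-1/2)/(28/3)=39/14
row 3: denom=10−3·9/28=253/28; d'=(-28−3·39/14)/(253/28)=-1018/253
back: M3=-1018/253
back: M2=39/14−9/28·-1018/253=1032/253
back: M1=-1/2−1/3·1032/253=-941/506
M: M0=0, M1=-941/506, M2=1032/253, M3=-1018/253, M4=0
seg 0: a=-1, c=M0/2=0, d=(M1−M0)/(6·1)=-941/3036, b=Δ0−h0·(2M0+M1)/6=-2095/3036
seg 1: a=-2, c=M1/2=-941/1012, d=(M2−M1)/(6·2)=3005/6072, b=Δ1−h1·(2M1+M2)/6=-2459/1518
seg 2: a=-5, c=M2/2=516/253, d=(M3−M2)/(6·3)=-1025/2277, b=Δ2−h2·(2M2+M3)/6=455/759
seg 3: a=3, c=M3/2=-509/253, d=(M4−M3)/(6·2)=509/1518, b=Δ3−h3·(2M3+M4)/6=518/759
t_q=2 → seg 1, τ=1; S=-2+-2459/1518·τ+-941/1012·τ²+3005/6072·τ³=-8207/2024

  seg 0: a=-1 b=-2095/3036 c=0 d=-941/3036
  seg 1: a=-2 b=-2459/1518 c=-941/1012 d=3005/6072
  seg 2: a=-5 b=455/759 c=516/253 d=-1025/2277
  seg 3: a=3 b=518/759 c=-509/253 d=509/1518
S(2) = -8207/2024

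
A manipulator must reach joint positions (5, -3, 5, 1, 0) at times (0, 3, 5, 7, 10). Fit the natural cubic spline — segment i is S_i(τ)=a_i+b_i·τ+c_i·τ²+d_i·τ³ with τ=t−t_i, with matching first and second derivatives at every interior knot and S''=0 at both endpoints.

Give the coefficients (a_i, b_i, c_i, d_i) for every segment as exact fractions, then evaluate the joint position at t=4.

Δ: Δ0=-8/3, Δ1=4, Δ2=-2, Δ3=-1/3
row 1: diag=10, rhs=40; c'=1/5, d'=4
row 2: denom=8−2·1/5=38/5; d'=(-36−2·4)/(38/5)=-110/19
row 3: denom=10−2·5/19=180/19; d'=(10−2·-110/19)/(180/19)=41/18
back: M3=41/18
back: M2=-110/19−5/19·41/18=-115/18
back: M1=4−1/5·-115/18=95/18
M: M0=0, M1=95/18, M2=-115/18, M3=41/18, M4=0
seg 0: a=5, c=M0/2=0, d=(M1−M0)/(6·3)=95/324, b=Δ0−h0·(2M0+M1)/6=-191/36
seg 1: a=-3, c=M1/2=95/36, d=(M2−M1)/(6·2)=-35/36, b=Δ1−h1·(2M1+M2)/6=47/18
seg 2: a=5, c=M2/2=-115/36, d=(M3−M2)/(6·2)=13/18, b=Δ2−h2·(2M2+M3)/6=3/2
seg 3: a=1, c=M3/2=41/36, d=(M4−M3)/(6·3)=-41/324, b=Δ3−h3·(2M3+M4)/6=-47/18
t_q=4 → seg 1, τ=1; S=-3+47/18·τ+95/36·τ²+-35/36·τ³=23/18

  seg 0: a=5 b=-191/36 c=0 d=95/324
  seg 1: a=-3 b=47/18 c=95/36 d=-35/36
  seg 2: a=5 b=3/2 c=-115/36 d=13/18
  seg 3: a=1 b=-47/18 c=41/36 d=-41/324
S(4) = 23/18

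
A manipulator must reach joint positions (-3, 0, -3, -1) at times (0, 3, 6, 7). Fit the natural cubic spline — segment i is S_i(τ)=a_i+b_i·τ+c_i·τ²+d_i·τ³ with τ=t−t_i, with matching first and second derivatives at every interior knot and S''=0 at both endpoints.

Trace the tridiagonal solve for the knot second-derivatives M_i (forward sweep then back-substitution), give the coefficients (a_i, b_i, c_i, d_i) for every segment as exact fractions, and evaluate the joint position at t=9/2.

  seg 0: a=-3 b=54/29 c=0 d=-25/261
  seg 1: a=0 b=-21/29 c=-25/29 d=67/261
  seg 2: a=-3 b=30/29 c=42/29 d=-14/29
S(9/2) = -501/232

Δ: Δ0=1, Δ1=-1, Δ2=2
row 1: diag=12, rhs=-12; c'=1/4, d'=-1
row 2: denom=8−3·1/4=29/4; d'=(18−3·-1)/(29/4)=84/29
back: M2=84/29
back: M1=-1−1/4·84/29=-50/29
M: M0=0, M1=-50/29, M2=84/29, M3=0
seg 0: a=-3, c=M0/2=0, d=(M1−M0)/(6·3)=-25/261, b=Δ0−h0·(2M0+M1)/6=54/29
seg 1: a=0, c=M1/2=-25/29, d=(M2−M1)/(6·3)=67/261, b=Δ1−h1·(2M1+M2)/6=-21/29
seg 2: a=-3, c=M2/2=42/29, d=(M3−M2)/(6·1)=-14/29, b=Δ2−h2·(2M2+M3)/6=30/29
t_q=9/2 → seg 1, τ=3/2; S=0+-21/29·τ+-25/29·τ²+67/261·τ³=-501/232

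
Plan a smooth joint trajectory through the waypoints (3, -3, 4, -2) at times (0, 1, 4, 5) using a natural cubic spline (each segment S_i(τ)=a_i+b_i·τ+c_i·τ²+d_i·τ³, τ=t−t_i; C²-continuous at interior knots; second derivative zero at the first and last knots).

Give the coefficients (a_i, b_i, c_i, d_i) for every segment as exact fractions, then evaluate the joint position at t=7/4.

  seg 0: a=3 b=-23/3 c=0 d=5/3
  seg 1: a=-3 b=-8/3 c=5 d=-10/9
  seg 2: a=4 b=-8/3 c=-5 d=5/3
S(7/4) = -85/32

Δ: Δ0=-6, Δ1=7/3, Δ2=-6
row 1: diag=8, rhs=50; c'=3/8, d'=25/4
row 2: denom=8−3·3/8=55/8; d'=(-50−3·25/4)/(55/8)=-10
back: M2=-10
back: M1=25/4−3/8·-10=10
M: M0=0, M1=10, M2=-10, M3=0
seg 0: a=3, c=M0/2=0, d=(M1−M0)/(6·1)=5/3, b=Δ0−h0·(2M0+M1)/6=-23/3
seg 1: a=-3, c=M1/2=5, d=(M2−M1)/(6·3)=-10/9, b=Δ1−h1·(2M1+M2)/6=-8/3
seg 2: a=4, c=M2/2=-5, d=(M3−M2)/(6·1)=5/3, b=Δ2−h2·(2M2+M3)/6=-8/3
t_q=7/4 → seg 1, τ=3/4; S=-3+-8/3·τ+5·τ²+-10/9·τ³=-85/32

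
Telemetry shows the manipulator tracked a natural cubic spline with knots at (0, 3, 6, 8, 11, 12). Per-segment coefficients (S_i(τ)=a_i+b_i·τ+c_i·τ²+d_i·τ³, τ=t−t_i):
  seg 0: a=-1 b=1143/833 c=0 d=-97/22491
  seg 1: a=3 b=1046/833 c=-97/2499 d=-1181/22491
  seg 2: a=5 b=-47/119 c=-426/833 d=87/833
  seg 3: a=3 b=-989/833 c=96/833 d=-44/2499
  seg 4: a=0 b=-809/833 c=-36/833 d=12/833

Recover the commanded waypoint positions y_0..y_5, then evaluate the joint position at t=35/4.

y_0=-1 y_1=3 y_2=5 y_3=3 y_4=0 y_5=-1
S(35/4) = 28881/13328

y_0 = S_0(0) = a_0 = -1
y_1 = S_1(0) = a_1 = 3
y_2 = S_2(0) = a_2 = 5
y_3 = S_3(0) = a_3 = 3
y_4 = S_4(0) = a_4 = 0
y_5 = S_4(1) = -1
t_q=35/4 is in segment 3 (τ=3/4); S_3(τ)=28881/13328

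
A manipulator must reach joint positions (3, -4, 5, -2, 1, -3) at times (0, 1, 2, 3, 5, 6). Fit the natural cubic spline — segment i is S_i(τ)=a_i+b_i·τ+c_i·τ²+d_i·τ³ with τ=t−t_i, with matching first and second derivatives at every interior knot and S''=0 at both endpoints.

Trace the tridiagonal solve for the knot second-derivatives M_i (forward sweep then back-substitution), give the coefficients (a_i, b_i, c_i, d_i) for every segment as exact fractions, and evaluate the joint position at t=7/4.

  seg 0: a=3 b=-953/76 c=0 d=421/76
  seg 1: a=-4 b=155/38 c=1263/76 d=-889/76
  seg 2: a=5 b=169/76 c=-351/19 d=37/4
  seg 3: a=-2 b=-265/38 c=705/76 d=-383/152
  seg 4: a=1 b=-2/19 c=-111/19 d=37/19
S(7/4) = 16889/4864

Δ: Δ0=-7, Δ1=9, Δ2=-7, Δ3=3/2, Δ4=-4
row 1: diag=4, rhs=96; c'=1/4, d'=24
row 2: denom=4−1·1/4=15/4; d'=(-96−1·24)/(15/4)=-32
row 3: denom=6−1·4/15=86/15; d'=(51−1·-32)/(86/15)=1245/86
row 4: denom=6−2·15/43=228/43; d'=(-33−2·1245/86)/(228/43)=-222/19
back: M4=-222/19
back: M3=1245/86−15/43·-222/19=705/38
back: M2=-32−4/15·705/38=-702/19
back: M1=24−1/4·-702/19=1263/38
M: M0=0, M1=1263/38, M2=-702/19, M3=705/38, M4=-222/19, M5=0
seg 0: a=3, c=M0/2=0, d=(M1−M0)/(6·1)=421/76, b=Δ0−h0·(2M0+M1)/6=-953/76
seg 1: a=-4, c=M1/2=1263/76, d=(M2−M1)/(6·1)=-889/76, b=Δ1−h1·(2M1+M2)/6=155/38
seg 2: a=5, c=M2/2=-351/19, d=(M3−M2)/(6·1)=37/4, b=Δ2−h2·(2M2+M3)/6=169/76
seg 3: a=-2, c=M3/2=705/76, d=(M4−M3)/(6·2)=-383/152, b=Δ3−h3·(2M3+M4)/6=-265/38
seg 4: a=1, c=M4/2=-111/19, d=(M5−M4)/(6·1)=37/19, b=Δ4−h4·(2M4+M5)/6=-2/19
t_q=7/4 → seg 1, τ=3/4; S=-4+155/38·τ+1263/76·τ²+-889/76·τ³=16889/4864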